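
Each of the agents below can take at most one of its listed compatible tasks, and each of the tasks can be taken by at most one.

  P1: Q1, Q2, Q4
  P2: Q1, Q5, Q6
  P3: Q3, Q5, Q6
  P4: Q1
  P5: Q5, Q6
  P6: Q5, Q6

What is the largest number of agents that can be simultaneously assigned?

Unit-capacity flow: source→left, listed edges, right→sink; max matching = max flow.
Augmenting path P1→Q1 (+1); matched 1.
Augmenting path P2→Q5 (+1); matched 2.
Augmenting path P3→Q3 (+1); matched 3.
Augmenting path P5→Q6 (+1); matched 4.
Augmenting path P4→Q1→P1→Q2 (+1); matched 5.
No augmenting path remains; maximum matching = 5.
König certificate: {P1, P3, Q1, Q5, Q6} is a vertex cover of size 5 (every listed pair touches it), so no matching can be larger.

5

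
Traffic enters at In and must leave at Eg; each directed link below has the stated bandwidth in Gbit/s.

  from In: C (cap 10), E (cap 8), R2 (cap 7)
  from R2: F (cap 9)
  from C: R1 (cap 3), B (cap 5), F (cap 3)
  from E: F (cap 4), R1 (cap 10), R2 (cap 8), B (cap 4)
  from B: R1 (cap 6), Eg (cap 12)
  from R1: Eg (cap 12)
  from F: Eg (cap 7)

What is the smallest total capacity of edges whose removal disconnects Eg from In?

23

Augment In→R2→F→Eg: bottleneck 7, flow now 7.
Augment In→C→B→Eg: bottleneck 5, flow now 12.
Augment In→C→R1→Eg: bottleneck 3, flow now 15.
Augment In→E→B→Eg: bottleneck 4, flow now 19.
Augment In→E→R1→Eg: bottleneck 4, flow now 23.
No augmenting path remains; maximum flow = 23.
By max-flow min-cut, the minimum cut capacity equals the max flow.
In the residual graph, reachable from In: {In, R2, C, F}.
Min-cut edges: In→E (8), C→B (5), C→R1 (3), F→Eg (7); capacity 8 + 5 + 3 + 7 = 23.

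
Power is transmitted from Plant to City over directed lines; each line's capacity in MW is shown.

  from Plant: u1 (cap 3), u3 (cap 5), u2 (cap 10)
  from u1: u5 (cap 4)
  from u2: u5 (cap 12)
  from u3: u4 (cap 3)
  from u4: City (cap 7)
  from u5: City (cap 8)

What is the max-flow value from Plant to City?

Augment Plant→u1→u5→City: bottleneck 3, flow now 3.
Augment Plant→u2→u5→City: bottleneck 5, flow now 8.
Augment Plant→u3→u4→City: bottleneck 3, flow now 11.
No augmenting path remains; maximum flow = 11.
In the residual graph, reachable from Plant: {Plant, u1, u2, u3, u5}.
Min-cut edges: u3→u4 (3), u5→City (8); capacity 3 + 8 = 11.
This cut is saturated, so no flow can exceed 11.

11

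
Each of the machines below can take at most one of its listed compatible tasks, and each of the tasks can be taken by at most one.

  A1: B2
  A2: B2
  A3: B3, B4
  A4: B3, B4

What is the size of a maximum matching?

3

Unit-capacity flow: source→left, listed edges, right→sink; max matching = max flow.
Augmenting path A1→B2 (+1); matched 1.
Augmenting path A3→B3 (+1); matched 2.
Augmenting path A4→B4 (+1); matched 3.
No augmenting path remains; maximum matching = 3.
König certificate: {A3, A4, B2} is a vertex cover of size 3 (every listed pair touches it), so no matching can be larger.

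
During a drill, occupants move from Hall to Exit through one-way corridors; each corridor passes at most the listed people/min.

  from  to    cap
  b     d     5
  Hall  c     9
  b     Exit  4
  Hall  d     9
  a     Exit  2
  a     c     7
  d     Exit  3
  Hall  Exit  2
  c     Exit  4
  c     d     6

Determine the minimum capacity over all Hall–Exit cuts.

Augment Hall→Exit: bottleneck 2, flow now 2.
Augment Hall→c→Exit: bottleneck 4, flow now 6.
Augment Hall→d→Exit: bottleneck 3, flow now 9.
No augmenting path remains; maximum flow = 9.
By max-flow min-cut, the minimum cut capacity equals the max flow.
In the residual graph, reachable from Hall: {Hall, c, d}.
Min-cut edges: Hall→Exit (2), c→Exit (4), d→Exit (3); capacity 2 + 4 + 3 = 9.

9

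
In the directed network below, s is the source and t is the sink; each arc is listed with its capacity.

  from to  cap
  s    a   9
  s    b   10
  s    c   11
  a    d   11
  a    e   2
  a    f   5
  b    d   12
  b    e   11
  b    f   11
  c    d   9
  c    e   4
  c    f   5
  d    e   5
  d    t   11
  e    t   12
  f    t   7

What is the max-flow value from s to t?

Augment s→a→d→t: bottleneck 9, flow now 9.
Augment s→b→d→t: bottleneck 2, flow now 11.
Augment s→b→e→t: bottleneck 8, flow now 19.
Augment s→c→e→t: bottleneck 4, flow now 23.
Augment s→c→f→t: bottleneck 5, flow now 28.
Augment s→c→d→a→f→t: bottleneck 2, flow now 30. (uses reverse residual edge)
No augmenting path remains; maximum flow = 30.
In the residual graph, reachable from s: {s}.
Min-cut edges: s→a (9), s→b (10), s→c (11); capacity 9 + 10 + 11 = 30.
This cut is saturated, so no flow can exceed 30.

30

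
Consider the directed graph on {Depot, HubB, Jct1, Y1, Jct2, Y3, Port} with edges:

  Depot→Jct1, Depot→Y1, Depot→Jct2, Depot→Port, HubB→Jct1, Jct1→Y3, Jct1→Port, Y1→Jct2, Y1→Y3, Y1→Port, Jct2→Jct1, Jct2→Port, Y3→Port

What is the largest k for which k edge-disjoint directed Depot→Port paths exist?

4

Assign every edge capacity 1; by Menger, the answer equals the max flow.
Path Depot→Port (+1); total 1.
Path Depot→Jct1→Port (+1); total 2.
Path Depot→Y1→Port (+1); total 3.
Path Depot→Jct2→Port (+1); total 4.
No residual Depot→Port path; max flow = 4.
Certifying cut of size 4: {Depot→Jct1, Depot→Jct2, Depot→Port, Depot→Y1}.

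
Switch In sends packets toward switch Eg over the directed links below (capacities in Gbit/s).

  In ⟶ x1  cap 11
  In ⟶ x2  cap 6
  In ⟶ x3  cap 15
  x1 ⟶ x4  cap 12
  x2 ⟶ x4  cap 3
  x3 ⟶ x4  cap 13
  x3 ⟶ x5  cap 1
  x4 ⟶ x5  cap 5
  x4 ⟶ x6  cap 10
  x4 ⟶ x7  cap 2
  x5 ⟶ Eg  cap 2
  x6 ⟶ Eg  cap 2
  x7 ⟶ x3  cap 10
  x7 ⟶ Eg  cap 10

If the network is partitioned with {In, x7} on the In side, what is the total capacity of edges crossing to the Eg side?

Edges leaving {In, x7}: In→x1 (11), In→x2 (6), In→x3 (15), x7→x3 (10), x7→Eg (10).
Cut capacity = 11 + 6 + 15 + 10 + 10 = 52.

52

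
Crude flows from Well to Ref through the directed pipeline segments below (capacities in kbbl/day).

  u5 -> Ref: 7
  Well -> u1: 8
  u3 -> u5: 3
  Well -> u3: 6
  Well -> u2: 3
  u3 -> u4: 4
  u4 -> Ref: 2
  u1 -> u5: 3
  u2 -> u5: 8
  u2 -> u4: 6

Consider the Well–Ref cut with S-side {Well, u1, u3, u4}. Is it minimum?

Given cut capacity: 3 + 3 + 3 + 2 = 11.
Augment Well→u1→u5→Ref: bottleneck 3, flow now 3.
Augment Well→u2→u4→Ref: bottleneck 2, flow now 5.
Augment Well→u2→u5→Ref: bottleneck 1, flow now 6.
Augment Well→u3→u5→Ref: bottleneck 3, flow now 9.
No augmenting path remains; maximum flow = 9.
In the residual graph, reachable from Well: {Well, u1, u2, u3, u4, u5}.
Min-cut edges: u4→Ref (2), u5→Ref (7); capacity 2 + 7 = 9.
Cut capacity 11 exceeds the max flow 9, so it is not minimum.

No — its capacity is 11, but the minimum cut has capacity 9.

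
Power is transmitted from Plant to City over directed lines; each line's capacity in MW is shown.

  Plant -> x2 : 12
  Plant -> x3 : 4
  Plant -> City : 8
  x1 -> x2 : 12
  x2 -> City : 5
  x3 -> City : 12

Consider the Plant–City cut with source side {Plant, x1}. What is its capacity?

36

Edges leaving {Plant, x1}: Plant→x2 (12), Plant→x3 (4), Plant→City (8), x1→x2 (12).
Cut capacity = 12 + 4 + 8 + 12 = 36.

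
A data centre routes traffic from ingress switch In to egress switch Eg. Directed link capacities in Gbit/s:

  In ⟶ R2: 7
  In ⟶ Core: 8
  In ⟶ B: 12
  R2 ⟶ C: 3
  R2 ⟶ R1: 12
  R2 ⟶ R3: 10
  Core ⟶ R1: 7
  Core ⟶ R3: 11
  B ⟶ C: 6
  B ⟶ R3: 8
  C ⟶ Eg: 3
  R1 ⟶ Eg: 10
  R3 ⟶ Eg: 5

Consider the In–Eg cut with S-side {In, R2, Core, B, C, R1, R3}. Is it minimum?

Yes — it is a minimum cut (capacity 18).

Given cut capacity: 3 + 10 + 5 = 18.
Augment In→R2→C→Eg: bottleneck 3, flow now 3.
Augment In→R2→R1→Eg: bottleneck 4, flow now 7.
Augment In→Core→R1→Eg: bottleneck 6, flow now 13.
Augment In→Core→R3→Eg: bottleneck 2, flow now 15.
Augment In→B→R3→Eg: bottleneck 3, flow now 18.
No augmenting path remains; maximum flow = 18.
Cut capacity 18 equals the max flow, so it is a minimum cut.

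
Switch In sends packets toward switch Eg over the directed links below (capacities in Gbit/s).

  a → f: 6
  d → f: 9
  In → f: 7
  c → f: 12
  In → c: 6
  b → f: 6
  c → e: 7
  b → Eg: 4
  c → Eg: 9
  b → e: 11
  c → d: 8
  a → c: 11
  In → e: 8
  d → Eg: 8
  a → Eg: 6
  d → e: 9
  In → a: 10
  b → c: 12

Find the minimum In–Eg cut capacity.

Augment In→a→Eg: bottleneck 6, flow now 6.
Augment In→c→Eg: bottleneck 6, flow now 12.
Augment In→a→c→Eg: bottleneck 3, flow now 15.
Augment In→a→c→d→Eg: bottleneck 1, flow now 16.
No augmenting path remains; maximum flow = 16.
By max-flow min-cut, the minimum cut capacity equals the max flow.
In the residual graph, reachable from In: {In, e, f}.
Min-cut edges: In→a (10), In→c (6); capacity 10 + 6 = 16.

16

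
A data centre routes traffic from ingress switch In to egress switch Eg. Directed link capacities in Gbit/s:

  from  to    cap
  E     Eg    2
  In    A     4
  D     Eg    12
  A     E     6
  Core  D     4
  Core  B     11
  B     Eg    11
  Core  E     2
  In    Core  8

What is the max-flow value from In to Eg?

10

Augment In→Core→E→Eg: bottleneck 2, flow now 2.
Augment In→Core→B→Eg: bottleneck 6, flow now 8.
Augment In→A→E→Core→B→Eg: bottleneck 2, flow now 10. (uses reverse residual edge)
No augmenting path remains; maximum flow = 10.
In the residual graph, reachable from In: {In, A, E}.
Min-cut edges: In→Core (8), E→Eg (2); capacity 8 + 2 = 10.
This cut is saturated, so no flow can exceed 10.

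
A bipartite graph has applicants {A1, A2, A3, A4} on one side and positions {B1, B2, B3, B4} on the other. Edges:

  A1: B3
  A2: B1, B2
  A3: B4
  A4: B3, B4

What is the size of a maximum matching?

Unit-capacity flow: source→left, listed edges, right→sink; max matching = max flow.
Augmenting path A1→B3 (+1); matched 1.
Augmenting path A2→B1 (+1); matched 2.
Augmenting path A3→B4 (+1); matched 3.
No augmenting path remains; maximum matching = 3.
König certificate: {A2, B3, B4} is a vertex cover of size 3 (every listed pair touches it), so no matching can be larger.

3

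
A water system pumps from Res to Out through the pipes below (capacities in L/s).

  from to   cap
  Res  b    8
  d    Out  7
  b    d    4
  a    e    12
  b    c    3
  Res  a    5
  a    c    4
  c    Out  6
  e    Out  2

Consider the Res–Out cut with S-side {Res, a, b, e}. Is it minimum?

Given cut capacity: 4 + 3 + 4 + 2 = 13.
Augment Res→a→c→Out: bottleneck 4, flow now 4.
Augment Res→a→e→Out: bottleneck 1, flow now 5.
Augment Res→b→c→Out: bottleneck 2, flow now 7.
Augment Res→b→d→Out: bottleneck 4, flow now 11.
Augment Res→b→c→a→e→Out: bottleneck 1, flow now 12. (uses reverse residual edge)
No augmenting path remains; maximum flow = 12.
In the residual graph, reachable from Res: {Res, b}.
Min-cut edges: Res→a (5), b→c (3), b→d (4); capacity 5 + 3 + 4 = 12.
Cut capacity 13 exceeds the max flow 12, so it is not minimum.

No — its capacity is 13, but the minimum cut has capacity 12.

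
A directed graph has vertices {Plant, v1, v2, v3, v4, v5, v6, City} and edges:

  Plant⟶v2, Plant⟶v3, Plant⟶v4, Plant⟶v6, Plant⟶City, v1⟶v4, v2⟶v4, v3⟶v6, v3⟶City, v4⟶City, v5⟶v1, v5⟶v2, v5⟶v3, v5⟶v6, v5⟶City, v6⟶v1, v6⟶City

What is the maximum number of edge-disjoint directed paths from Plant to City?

Assign every edge capacity 1; by Menger, the answer equals the max flow.
Path Plant→City (+1); total 1.
Path Plant→v3→City (+1); total 2.
Path Plant→v4→City (+1); total 3.
Path Plant→v6→City (+1); total 4.
No residual Plant→City path; max flow = 4.
Certifying cut of size 4: {Plant→City, Plant→v3, Plant→v6, v4→City}.

4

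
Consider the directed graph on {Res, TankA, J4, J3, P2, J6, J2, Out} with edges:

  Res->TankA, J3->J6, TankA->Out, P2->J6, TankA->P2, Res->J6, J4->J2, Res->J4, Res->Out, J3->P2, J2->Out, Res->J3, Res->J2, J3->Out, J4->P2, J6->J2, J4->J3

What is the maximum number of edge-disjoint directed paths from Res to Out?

4

Assign every edge capacity 1; by Menger, the answer equals the max flow.
Path Res→Out (+1); total 1.
Path Res→TankA→Out (+1); total 2.
Path Res→J3→Out (+1); total 3.
Path Res→J2→Out (+1); total 4.
No residual Res→Out path; max flow = 4.
Certifying cut of size 4: {J2→Out, J3→Out, Res→Out, Res→TankA}.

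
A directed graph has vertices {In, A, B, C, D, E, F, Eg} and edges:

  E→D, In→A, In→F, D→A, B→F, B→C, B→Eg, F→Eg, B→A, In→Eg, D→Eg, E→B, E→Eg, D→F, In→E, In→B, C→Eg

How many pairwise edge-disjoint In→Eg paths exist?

4

Assign every edge capacity 1; by Menger, the answer equals the max flow.
Path In→Eg (+1); total 1.
Path In→B→Eg (+1); total 2.
Path In→E→Eg (+1); total 3.
Path In→F→Eg (+1); total 4.
No residual In→Eg path; max flow = 4.
Certifying cut of size 4: {In→B, In→E, In→Eg, In→F}.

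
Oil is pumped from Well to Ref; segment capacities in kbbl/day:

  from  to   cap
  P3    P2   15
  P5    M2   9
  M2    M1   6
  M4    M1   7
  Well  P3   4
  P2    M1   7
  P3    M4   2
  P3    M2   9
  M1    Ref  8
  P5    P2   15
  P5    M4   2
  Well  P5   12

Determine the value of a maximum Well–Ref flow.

Augment Well→P3→M4→M1→Ref: bottleneck 2, flow now 2.
Augment Well→P3→P2→M1→Ref: bottleneck 2, flow now 4.
Augment Well→P5→M4→M1→Ref: bottleneck 2, flow now 6.
Augment Well→P5→P2→M1→Ref: bottleneck 2, flow now 8.
No augmenting path remains; maximum flow = 8.
In the residual graph, reachable from Well: {Well, P3, P5, M4, P2, M2, M1}.
Min-cut edges: M1→Ref (8); capacity 8 = 8.
This cut is saturated, so no flow can exceed 8.

8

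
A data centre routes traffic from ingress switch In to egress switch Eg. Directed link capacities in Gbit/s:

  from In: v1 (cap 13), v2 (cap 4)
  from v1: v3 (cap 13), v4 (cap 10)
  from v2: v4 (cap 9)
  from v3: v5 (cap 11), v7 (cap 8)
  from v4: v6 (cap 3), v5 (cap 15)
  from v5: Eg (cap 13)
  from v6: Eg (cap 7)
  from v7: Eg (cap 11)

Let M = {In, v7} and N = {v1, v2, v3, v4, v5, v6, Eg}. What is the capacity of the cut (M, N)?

Edges leaving {In, v7}: In→v1 (13), In→v2 (4), v7→Eg (11).
Cut capacity = 13 + 4 + 11 = 28.

28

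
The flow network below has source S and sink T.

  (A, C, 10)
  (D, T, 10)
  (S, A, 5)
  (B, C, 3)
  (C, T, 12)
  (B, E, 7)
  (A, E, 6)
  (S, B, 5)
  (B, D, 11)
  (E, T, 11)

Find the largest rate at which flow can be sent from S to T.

Augment S→A→C→T: bottleneck 5, flow now 5.
Augment S→B→C→T: bottleneck 3, flow now 8.
Augment S→B→D→T: bottleneck 2, flow now 10.
No augmenting path remains; maximum flow = 10.
In the residual graph, reachable from S: {S}.
Min-cut edges: S→A (5), S→B (5); capacity 5 + 5 = 10.
This cut is saturated, so no flow can exceed 10.

10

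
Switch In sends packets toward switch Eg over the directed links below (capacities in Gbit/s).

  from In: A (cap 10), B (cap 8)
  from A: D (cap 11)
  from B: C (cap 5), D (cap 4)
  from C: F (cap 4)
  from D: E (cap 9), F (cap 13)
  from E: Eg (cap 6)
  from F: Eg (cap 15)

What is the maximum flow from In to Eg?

18

Augment In→A→D→E→Eg: bottleneck 6, flow now 6.
Augment In→A→D→F→Eg: bottleneck 4, flow now 10.
Augment In→B→C→F→Eg: bottleneck 4, flow now 14.
Augment In→B→D→F→Eg: bottleneck 4, flow now 18.
No augmenting path remains; maximum flow = 18.
In the residual graph, reachable from In: {In}.
Min-cut edges: In→A (10), In→B (8); capacity 10 + 8 = 18.
This cut is saturated, so no flow can exceed 18.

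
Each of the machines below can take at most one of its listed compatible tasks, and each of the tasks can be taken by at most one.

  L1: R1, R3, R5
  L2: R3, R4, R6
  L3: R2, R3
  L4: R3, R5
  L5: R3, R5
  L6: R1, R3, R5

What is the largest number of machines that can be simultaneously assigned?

Unit-capacity flow: source→left, listed edges, right→sink; max matching = max flow.
Augmenting path L1→R1 (+1); matched 1.
Augmenting path L2→R3 (+1); matched 2.
Augmenting path L3→R2 (+1); matched 3.
Augmenting path L4→R5 (+1); matched 4.
Augmenting path L5→R3→L2→R4 (+1); matched 5.
No augmenting path remains; maximum matching = 5.
König certificate: {L2, L3, R1, R3, R5} is a vertex cover of size 5 (every listed pair touches it), so no matching can be larger.

5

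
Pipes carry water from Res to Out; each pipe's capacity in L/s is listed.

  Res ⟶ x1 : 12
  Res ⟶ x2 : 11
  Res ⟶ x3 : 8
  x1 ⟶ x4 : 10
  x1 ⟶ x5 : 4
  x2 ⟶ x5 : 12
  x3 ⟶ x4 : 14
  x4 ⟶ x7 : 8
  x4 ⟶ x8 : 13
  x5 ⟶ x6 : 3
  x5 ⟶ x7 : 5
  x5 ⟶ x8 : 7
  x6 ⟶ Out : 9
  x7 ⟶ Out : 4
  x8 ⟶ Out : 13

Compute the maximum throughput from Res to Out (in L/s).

Augment Res→x1→x4→x7→Out: bottleneck 4, flow now 4.
Augment Res→x1→x4→x8→Out: bottleneck 6, flow now 10.
Augment Res→x1→x5→x6→Out: bottleneck 2, flow now 12.
Augment Res→x2→x5→x6→Out: bottleneck 1, flow now 13.
Augment Res→x2→x5→x8→Out: bottleneck 7, flow now 20.
No augmenting path remains; maximum flow = 20.
In the residual graph, reachable from Res: {Res, x1, x2, x3, x4, x5, x7, x8}.
Min-cut edges: x5→x6 (3), x7→Out (4), x8→Out (13); capacity 3 + 4 + 13 = 20.
This cut is saturated, so no flow can exceed 20.

20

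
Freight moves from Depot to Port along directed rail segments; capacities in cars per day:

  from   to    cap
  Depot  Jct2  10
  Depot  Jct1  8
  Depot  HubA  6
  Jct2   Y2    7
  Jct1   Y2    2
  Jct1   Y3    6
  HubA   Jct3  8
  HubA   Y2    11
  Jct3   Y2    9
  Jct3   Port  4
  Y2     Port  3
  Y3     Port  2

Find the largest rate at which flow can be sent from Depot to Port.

9

Augment Depot→Jct2→Y2→Port: bottleneck 3, flow now 3.
Augment Depot→Jct1→Y3→Port: bottleneck 2, flow now 5.
Augment Depot→HubA→Jct3→Port: bottleneck 4, flow now 9.
No augmenting path remains; maximum flow = 9.
In the residual graph, reachable from Depot: {Depot, Jct2, Jct1, HubA, Jct3, Y2, Y3}.
Min-cut edges: Jct3→Port (4), Y2→Port (3), Y3→Port (2); capacity 4 + 3 + 2 = 9.
This cut is saturated, so no flow can exceed 9.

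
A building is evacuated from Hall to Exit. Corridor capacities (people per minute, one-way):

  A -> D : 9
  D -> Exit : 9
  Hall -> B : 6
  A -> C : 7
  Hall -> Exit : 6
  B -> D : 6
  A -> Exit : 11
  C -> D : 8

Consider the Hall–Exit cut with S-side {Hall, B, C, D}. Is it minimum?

Given cut capacity: 6 + 9 = 15.
Augment Hall→Exit: bottleneck 6, flow now 6.
Augment Hall→B→D→Exit: bottleneck 6, flow now 12.
No augmenting path remains; maximum flow = 12.
In the residual graph, reachable from Hall: {Hall}.
Min-cut edges: Hall→B (6), Hall→Exit (6); capacity 6 + 6 = 12.
Cut capacity 15 exceeds the max flow 12, so it is not minimum.

No — its capacity is 15, but the minimum cut has capacity 12.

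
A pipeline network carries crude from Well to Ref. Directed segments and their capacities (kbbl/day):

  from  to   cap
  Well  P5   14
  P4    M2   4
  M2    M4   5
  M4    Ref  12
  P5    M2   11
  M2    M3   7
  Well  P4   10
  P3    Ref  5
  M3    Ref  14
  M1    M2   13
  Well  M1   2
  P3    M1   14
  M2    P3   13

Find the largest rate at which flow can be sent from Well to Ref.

17

Augment Well→P5→M2→M3→Ref: bottleneck 7, flow now 7.
Augment Well→P5→M2→M4→Ref: bottleneck 4, flow now 11.
Augment Well→M1→M2→M4→Ref: bottleneck 1, flow now 12.
Augment Well→M1→M2→P3→Ref: bottleneck 1, flow now 13.
Augment Well→P4→M2→P3→Ref: bottleneck 4, flow now 17.
No augmenting path remains; maximum flow = 17.
In the residual graph, reachable from Well: {Well, P5, P4}.
Min-cut edges: Well→M1 (2), P5→M2 (11), P4→M2 (4); capacity 2 + 11 + 4 = 17.
This cut is saturated, so no flow can exceed 17.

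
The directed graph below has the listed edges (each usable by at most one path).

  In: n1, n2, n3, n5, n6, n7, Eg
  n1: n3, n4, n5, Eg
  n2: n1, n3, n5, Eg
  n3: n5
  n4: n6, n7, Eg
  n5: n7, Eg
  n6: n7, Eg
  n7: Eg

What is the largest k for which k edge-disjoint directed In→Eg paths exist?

Assign every edge capacity 1; by Menger, the answer equals the max flow.
Path In→Eg (+1); total 1.
Path In→n1→Eg (+1); total 2.
Path In→n2→Eg (+1); total 3.
Path In→n5→Eg (+1); total 4.
Path In→n6→Eg (+1); total 5.
Path In→n7→Eg (+1); total 6.
No residual In→Eg path; max flow = 6.
Certifying cut of size 6: {In→Eg, In→n1, In→n2, In→n6, n5→Eg, n7→Eg}.

6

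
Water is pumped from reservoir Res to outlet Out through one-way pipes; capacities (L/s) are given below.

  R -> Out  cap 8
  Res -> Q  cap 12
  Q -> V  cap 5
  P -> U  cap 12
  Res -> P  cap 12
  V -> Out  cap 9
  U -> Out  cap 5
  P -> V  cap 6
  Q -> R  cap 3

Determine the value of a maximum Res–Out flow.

Augment Res→P→U→Out: bottleneck 5, flow now 5.
Augment Res→P→V→Out: bottleneck 6, flow now 11.
Augment Res→Q→R→Out: bottleneck 3, flow now 14.
Augment Res→Q→V→Out: bottleneck 3, flow now 17.
No augmenting path remains; maximum flow = 17.
In the residual graph, reachable from Res: {Res, P, Q, U, V}.
Min-cut edges: Q→R (3), U→Out (5), V→Out (9); capacity 3 + 5 + 9 = 17.
This cut is saturated, so no flow can exceed 17.

17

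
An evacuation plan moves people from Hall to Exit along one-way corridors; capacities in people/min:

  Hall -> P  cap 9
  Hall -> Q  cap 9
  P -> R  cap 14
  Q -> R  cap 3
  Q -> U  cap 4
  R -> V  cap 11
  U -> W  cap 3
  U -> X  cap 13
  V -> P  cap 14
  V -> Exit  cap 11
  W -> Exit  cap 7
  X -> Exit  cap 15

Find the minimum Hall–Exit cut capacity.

Augment Hall→P→R→V→Exit: bottleneck 9, flow now 9.
Augment Hall→Q→R→V→Exit: bottleneck 2, flow now 11.
Augment Hall→Q→U→W→Exit: bottleneck 3, flow now 14.
Augment Hall→Q→U→X→Exit: bottleneck 1, flow now 15.
No augmenting path remains; maximum flow = 15.
By max-flow min-cut, the minimum cut capacity equals the max flow.
In the residual graph, reachable from Hall: {Hall, P, Q, R}.
Min-cut edges: Q→U (4), R→V (11); capacity 4 + 11 = 15.

15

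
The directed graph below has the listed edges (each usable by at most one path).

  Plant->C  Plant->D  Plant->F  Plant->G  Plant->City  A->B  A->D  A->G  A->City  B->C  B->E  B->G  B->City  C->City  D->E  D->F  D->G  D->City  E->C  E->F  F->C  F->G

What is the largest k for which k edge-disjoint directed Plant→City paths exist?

Assign every edge capacity 1; by Menger, the answer equals the max flow.
Path Plant→City (+1); total 1.
Path Plant→C→City (+1); total 2.
Path Plant→D→City (+1); total 3.
No residual Plant→City path; max flow = 3.
Certifying cut of size 3: {C→City, Plant→City, Plant→D}.

3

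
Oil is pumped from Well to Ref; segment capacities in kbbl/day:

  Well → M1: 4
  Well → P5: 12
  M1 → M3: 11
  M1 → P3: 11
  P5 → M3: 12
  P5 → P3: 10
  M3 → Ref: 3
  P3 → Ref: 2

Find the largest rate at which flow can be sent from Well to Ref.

5

Augment Well→M1→M3→Ref: bottleneck 3, flow now 3.
Augment Well→M1→P3→Ref: bottleneck 1, flow now 4.
Augment Well→P5→P3→Ref: bottleneck 1, flow now 5.
No augmenting path remains; maximum flow = 5.
In the residual graph, reachable from Well: {Well, M1, P5, M3, P3}.
Min-cut edges: M3→Ref (3), P3→Ref (2); capacity 3 + 2 = 5.
This cut is saturated, so no flow can exceed 5.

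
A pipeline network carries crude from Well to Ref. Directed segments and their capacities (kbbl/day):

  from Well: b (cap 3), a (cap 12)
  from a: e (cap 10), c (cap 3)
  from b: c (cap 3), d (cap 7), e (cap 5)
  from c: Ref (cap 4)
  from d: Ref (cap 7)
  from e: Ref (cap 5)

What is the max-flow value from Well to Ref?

Augment Well→a→c→Ref: bottleneck 3, flow now 3.
Augment Well→a→e→Ref: bottleneck 5, flow now 8.
Augment Well→b→c→Ref: bottleneck 1, flow now 9.
Augment Well→b→d→Ref: bottleneck 2, flow now 11.
No augmenting path remains; maximum flow = 11.
In the residual graph, reachable from Well: {Well, a, e}.
Min-cut edges: Well→b (3), a→c (3), e→Ref (5); capacity 3 + 3 + 5 = 11.
This cut is saturated, so no flow can exceed 11.

11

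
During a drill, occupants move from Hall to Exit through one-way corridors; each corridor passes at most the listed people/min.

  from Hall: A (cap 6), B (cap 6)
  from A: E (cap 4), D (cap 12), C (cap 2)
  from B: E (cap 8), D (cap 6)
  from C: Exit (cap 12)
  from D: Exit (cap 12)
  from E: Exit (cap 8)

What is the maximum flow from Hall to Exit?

Augment Hall→A→C→Exit: bottleneck 2, flow now 2.
Augment Hall→A→D→Exit: bottleneck 4, flow now 6.
Augment Hall→B→D→Exit: bottleneck 6, flow now 12.
No augmenting path remains; maximum flow = 12.
In the residual graph, reachable from Hall: {Hall}.
Min-cut edges: Hall→A (6), Hall→B (6); capacity 6 + 6 = 12.
This cut is saturated, so no flow can exceed 12.

12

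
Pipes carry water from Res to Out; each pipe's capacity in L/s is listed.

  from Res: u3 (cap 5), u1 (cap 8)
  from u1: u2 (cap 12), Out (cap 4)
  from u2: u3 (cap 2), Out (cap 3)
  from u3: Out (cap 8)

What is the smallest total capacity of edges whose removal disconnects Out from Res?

13

Augment Res→u1→Out: bottleneck 4, flow now 4.
Augment Res→u3→Out: bottleneck 5, flow now 9.
Augment Res→u1→u2→Out: bottleneck 3, flow now 12.
Augment Res→u1→u2→u3→Out: bottleneck 1, flow now 13.
No augmenting path remains; maximum flow = 13.
By max-flow min-cut, the minimum cut capacity equals the max flow.
In the residual graph, reachable from Res: {Res}.
Min-cut edges: Res→u1 (8), Res→u3 (5); capacity 8 + 5 = 13.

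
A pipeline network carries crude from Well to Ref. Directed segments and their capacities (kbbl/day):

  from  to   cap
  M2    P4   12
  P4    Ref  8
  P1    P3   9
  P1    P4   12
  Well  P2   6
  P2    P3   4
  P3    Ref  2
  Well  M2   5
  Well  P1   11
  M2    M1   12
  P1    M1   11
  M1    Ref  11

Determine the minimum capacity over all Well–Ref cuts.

Augment Well→P2→P3→Ref: bottleneck 2, flow now 2.
Augment Well→P1→M1→Ref: bottleneck 11, flow now 13.
Augment Well→M2→P4→Ref: bottleneck 5, flow now 18.
No augmenting path remains; maximum flow = 18.
By max-flow min-cut, the minimum cut capacity equals the max flow.
In the residual graph, reachable from Well: {Well, P2, P3}.
Min-cut edges: Well→P1 (11), Well→M2 (5), P3→Ref (2); capacity 11 + 5 + 2 = 18.

18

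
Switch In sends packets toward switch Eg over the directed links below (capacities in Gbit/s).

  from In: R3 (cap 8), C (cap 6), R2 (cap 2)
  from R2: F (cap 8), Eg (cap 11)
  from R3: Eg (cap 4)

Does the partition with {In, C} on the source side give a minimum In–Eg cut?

No — its capacity is 10, but the minimum cut has capacity 6.

Given cut capacity: 2 + 8 = 10.
Augment In→R2→Eg: bottleneck 2, flow now 2.
Augment In→R3→Eg: bottleneck 4, flow now 6.
No augmenting path remains; maximum flow = 6.
In the residual graph, reachable from In: {In, C, R3}.
Min-cut edges: In→R2 (2), R3→Eg (4); capacity 2 + 4 = 6.
Cut capacity 10 exceeds the max flow 6, so it is not minimum.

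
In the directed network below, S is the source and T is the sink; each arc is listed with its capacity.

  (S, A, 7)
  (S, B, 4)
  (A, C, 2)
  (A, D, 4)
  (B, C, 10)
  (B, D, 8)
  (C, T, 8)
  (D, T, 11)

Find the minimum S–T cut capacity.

Augment S→A→C→T: bottleneck 2, flow now 2.
Augment S→A→D→T: bottleneck 4, flow now 6.
Augment S→B→C→T: bottleneck 4, flow now 10.
No augmenting path remains; maximum flow = 10.
By max-flow min-cut, the minimum cut capacity equals the max flow.
In the residual graph, reachable from S: {S, A}.
Min-cut edges: S→B (4), A→C (2), A→D (4); capacity 4 + 2 + 4 = 10.

10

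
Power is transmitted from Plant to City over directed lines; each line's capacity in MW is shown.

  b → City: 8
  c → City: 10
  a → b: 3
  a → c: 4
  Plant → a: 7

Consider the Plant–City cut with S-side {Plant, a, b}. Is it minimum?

No — its capacity is 12, but the minimum cut has capacity 7.

Given cut capacity: 4 + 8 = 12.
Augment Plant→a→b→City: bottleneck 3, flow now 3.
Augment Plant→a→c→City: bottleneck 4, flow now 7.
No augmenting path remains; maximum flow = 7.
In the residual graph, reachable from Plant: {Plant}.
Min-cut edges: Plant→a (7); capacity 7 = 7.
Cut capacity 12 exceeds the max flow 7, so it is not minimum.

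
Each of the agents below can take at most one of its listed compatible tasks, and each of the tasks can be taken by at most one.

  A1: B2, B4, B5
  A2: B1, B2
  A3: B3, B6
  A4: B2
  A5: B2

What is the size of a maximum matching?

4

Unit-capacity flow: source→left, listed edges, right→sink; max matching = max flow.
Augmenting path A1→B2 (+1); matched 1.
Augmenting path A2→B1 (+1); matched 2.
Augmenting path A3→B3 (+1); matched 3.
Augmenting path A4→B2→A1→B4 (+1); matched 4.
No augmenting path remains; maximum matching = 4.
König certificate: {A1, A2, A3, B2} is a vertex cover of size 4 (every listed pair touches it), so no matching can be larger.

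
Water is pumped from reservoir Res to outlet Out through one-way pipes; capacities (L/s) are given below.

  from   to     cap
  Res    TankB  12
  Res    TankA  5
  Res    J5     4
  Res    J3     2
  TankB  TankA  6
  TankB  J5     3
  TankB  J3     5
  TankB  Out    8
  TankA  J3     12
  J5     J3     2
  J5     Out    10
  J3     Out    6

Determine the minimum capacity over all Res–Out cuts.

Augment Res→TankB→Out: bottleneck 8, flow now 8.
Augment Res→J5→Out: bottleneck 4, flow now 12.
Augment Res→J3→Out: bottleneck 2, flow now 14.
Augment Res→TankB→J5→Out: bottleneck 3, flow now 17.
Augment Res→TankB→J3→Out: bottleneck 1, flow now 18.
Augment Res→TankA→J3→Out: bottleneck 3, flow now 21.
No augmenting path remains; maximum flow = 21.
By max-flow min-cut, the minimum cut capacity equals the max flow.
In the residual graph, reachable from Res: {Res, TankB, TankA, J3}.
Min-cut edges: Res→J5 (4), TankB→J5 (3), TankB→Out (8), J3→Out (6); capacity 4 + 3 + 8 + 6 = 21.

21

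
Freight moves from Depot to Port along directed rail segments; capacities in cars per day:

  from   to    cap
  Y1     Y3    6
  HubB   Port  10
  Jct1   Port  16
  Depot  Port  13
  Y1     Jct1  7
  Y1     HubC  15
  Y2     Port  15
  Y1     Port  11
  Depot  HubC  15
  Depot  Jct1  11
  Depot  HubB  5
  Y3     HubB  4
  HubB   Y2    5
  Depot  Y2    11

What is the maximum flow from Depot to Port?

Augment Depot→Port: bottleneck 13, flow now 13.
Augment Depot→HubB→Port: bottleneck 5, flow now 18.
Augment Depot→Y2→Port: bottleneck 11, flow now 29.
Augment Depot→Jct1→Port: bottleneck 11, flow now 40.
No augmenting path remains; maximum flow = 40.
In the residual graph, reachable from Depot: {Depot, HubC}.
Min-cut edges: Depot→HubB (5), Depot→Y2 (11), Depot→Jct1 (11), Depot→Port (13); capacity 5 + 11 + 11 + 13 = 40.
This cut is saturated, so no flow can exceed 40.

40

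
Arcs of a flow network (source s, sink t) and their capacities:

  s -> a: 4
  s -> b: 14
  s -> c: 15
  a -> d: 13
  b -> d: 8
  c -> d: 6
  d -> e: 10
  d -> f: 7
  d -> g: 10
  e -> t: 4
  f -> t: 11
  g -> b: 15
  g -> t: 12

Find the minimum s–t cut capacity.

Augment s→a→d→e→t: bottleneck 4, flow now 4.
Augment s→b→d→f→t: bottleneck 7, flow now 11.
Augment s→b→d→g→t: bottleneck 1, flow now 12.
Augment s→c→d→g→t: bottleneck 6, flow now 18.
No augmenting path remains; maximum flow = 18.
By max-flow min-cut, the minimum cut capacity equals the max flow.
In the residual graph, reachable from s: {s, b, c}.
Min-cut edges: s→a (4), b→d (8), c→d (6); capacity 4 + 8 + 6 = 18.

18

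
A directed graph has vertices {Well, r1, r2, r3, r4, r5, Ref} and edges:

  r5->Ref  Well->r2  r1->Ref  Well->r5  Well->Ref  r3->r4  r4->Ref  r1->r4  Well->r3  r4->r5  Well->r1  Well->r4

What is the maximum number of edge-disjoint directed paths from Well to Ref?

Assign every edge capacity 1; by Menger, the answer equals the max flow.
Path Well→Ref (+1); total 1.
Path Well→r1→Ref (+1); total 2.
Path Well→r4→Ref (+1); total 3.
Path Well→r5→Ref (+1); total 4.
No residual Well→Ref path; max flow = 4.
Certifying cut of size 4: {Well→Ref, Well→r1, r4→Ref, r5→Ref}.

4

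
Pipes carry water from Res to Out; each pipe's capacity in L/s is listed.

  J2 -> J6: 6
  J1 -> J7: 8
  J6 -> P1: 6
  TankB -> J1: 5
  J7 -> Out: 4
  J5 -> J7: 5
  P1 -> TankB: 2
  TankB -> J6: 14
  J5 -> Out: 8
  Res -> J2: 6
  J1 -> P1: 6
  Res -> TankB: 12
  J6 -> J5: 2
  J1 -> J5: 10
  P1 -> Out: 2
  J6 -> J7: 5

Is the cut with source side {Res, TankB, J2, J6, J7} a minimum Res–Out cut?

No — its capacity is 17, but the minimum cut has capacity 13.

Given cut capacity: 5 + 2 + 6 + 4 = 17.
Augment Res→TankB→J1→J5→Out: bottleneck 5, flow now 5.
Augment Res→TankB→J6→J5→Out: bottleneck 2, flow now 7.
Augment Res→TankB→J6→P1→Out: bottleneck 2, flow now 9.
Augment Res→TankB→J6→J7→Out: bottleneck 3, flow now 12.
Augment Res→J2→J6→J7→Out: bottleneck 1, flow now 13.
No augmenting path remains; maximum flow = 13.
In the residual graph, reachable from Res: {Res, TankB, J2, J6, P1, J7}.
Min-cut edges: TankB→J1 (5), J6→J5 (2), P1→Out (2), J7→Out (4); capacity 5 + 2 + 2 + 4 = 13.
Cut capacity 17 exceeds the max flow 13, so it is not minimum.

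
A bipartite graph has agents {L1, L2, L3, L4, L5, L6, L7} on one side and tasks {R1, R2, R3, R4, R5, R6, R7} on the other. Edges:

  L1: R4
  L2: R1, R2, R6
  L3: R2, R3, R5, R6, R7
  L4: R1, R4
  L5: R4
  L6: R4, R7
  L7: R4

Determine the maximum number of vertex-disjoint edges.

5

Unit-capacity flow: source→left, listed edges, right→sink; max matching = max flow.
Augmenting path L1→R4 (+1); matched 1.
Augmenting path L2→R1 (+1); matched 2.
Augmenting path L3→R2 (+1); matched 3.
Augmenting path L6→R7 (+1); matched 4.
Augmenting path L4→R1→L2→R6 (+1); matched 5.
No augmenting path remains; maximum matching = 5.
König certificate: {L2, L3, L4, L6, R4} is a vertex cover of size 5 (every listed pair touches it), so no matching can be larger.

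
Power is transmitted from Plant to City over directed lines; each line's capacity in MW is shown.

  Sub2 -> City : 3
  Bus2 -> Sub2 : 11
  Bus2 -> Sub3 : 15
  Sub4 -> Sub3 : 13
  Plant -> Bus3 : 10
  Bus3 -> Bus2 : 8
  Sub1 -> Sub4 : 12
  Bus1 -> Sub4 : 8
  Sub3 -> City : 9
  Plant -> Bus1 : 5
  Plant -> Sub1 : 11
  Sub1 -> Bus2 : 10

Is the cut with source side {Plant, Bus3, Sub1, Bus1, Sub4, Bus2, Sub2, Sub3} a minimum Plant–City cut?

Given cut capacity: 3 + 9 = 12.
Augment Plant→Bus3→Bus2→Sub2→City: bottleneck 3, flow now 3.
Augment Plant→Bus3→Bus2→Sub3→City: bottleneck 5, flow now 8.
Augment Plant→Sub1→Sub4→Sub3→City: bottleneck 4, flow now 12.
No augmenting path remains; maximum flow = 12.
Cut capacity 12 equals the max flow, so it is a minimum cut.

Yes — it is a minimum cut (capacity 12).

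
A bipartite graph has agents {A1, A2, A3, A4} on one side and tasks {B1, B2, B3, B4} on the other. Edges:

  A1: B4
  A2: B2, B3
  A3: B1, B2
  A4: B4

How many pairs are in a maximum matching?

Unit-capacity flow: source→left, listed edges, right→sink; max matching = max flow.
Augmenting path A1→B4 (+1); matched 1.
Augmenting path A2→B2 (+1); matched 2.
Augmenting path A3→B1 (+1); matched 3.
No augmenting path remains; maximum matching = 3.
König certificate: {A2, A3, B4} is a vertex cover of size 3 (every listed pair touches it), so no matching can be larger.

3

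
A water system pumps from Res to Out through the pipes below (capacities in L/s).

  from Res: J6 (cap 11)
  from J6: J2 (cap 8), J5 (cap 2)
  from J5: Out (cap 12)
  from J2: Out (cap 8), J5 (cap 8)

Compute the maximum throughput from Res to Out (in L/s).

Augment Res→J6→J5→Out: bottleneck 2, flow now 2.
Augment Res→J6→J2→Out: bottleneck 8, flow now 10.
No augmenting path remains; maximum flow = 10.
In the residual graph, reachable from Res: {Res, J6}.
Min-cut edges: J6→J5 (2), J6→J2 (8); capacity 2 + 8 = 10.
This cut is saturated, so no flow can exceed 10.

10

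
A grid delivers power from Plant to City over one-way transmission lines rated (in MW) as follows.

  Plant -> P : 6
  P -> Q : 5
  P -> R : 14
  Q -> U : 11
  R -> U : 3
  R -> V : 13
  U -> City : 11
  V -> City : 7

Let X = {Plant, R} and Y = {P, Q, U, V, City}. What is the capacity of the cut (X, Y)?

Edges leaving {Plant, R}: Plant→P (6), R→U (3), R→V (13).
Cut capacity = 6 + 3 + 13 = 22.

22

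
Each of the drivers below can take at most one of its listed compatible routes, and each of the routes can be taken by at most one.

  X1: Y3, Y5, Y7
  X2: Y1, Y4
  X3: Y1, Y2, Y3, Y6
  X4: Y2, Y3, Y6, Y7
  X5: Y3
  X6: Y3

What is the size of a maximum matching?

Unit-capacity flow: source→left, listed edges, right→sink; max matching = max flow.
Augmenting path X1→Y3 (+1); matched 1.
Augmenting path X2→Y1 (+1); matched 2.
Augmenting path X3→Y2 (+1); matched 3.
Augmenting path X4→Y6 (+1); matched 4.
Augmenting path X5→Y3→X1→Y5 (+1); matched 5.
No augmenting path remains; maximum matching = 5.
König certificate: {X1, X2, X3, X4, Y3} is a vertex cover of size 5 (every listed pair touches it), so no matching can be larger.

5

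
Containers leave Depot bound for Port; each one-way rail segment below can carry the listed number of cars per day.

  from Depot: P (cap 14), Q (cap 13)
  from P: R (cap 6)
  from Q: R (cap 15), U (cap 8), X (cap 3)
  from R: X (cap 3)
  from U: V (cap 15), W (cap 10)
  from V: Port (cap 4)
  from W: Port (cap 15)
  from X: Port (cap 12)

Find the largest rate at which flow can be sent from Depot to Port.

14

Augment Depot→Q→X→Port: bottleneck 3, flow now 3.
Augment Depot→P→R→X→Port: bottleneck 3, flow now 6.
Augment Depot→Q→U→V→Port: bottleneck 4, flow now 10.
Augment Depot→Q→U→W→Port: bottleneck 4, flow now 14.
No augmenting path remains; maximum flow = 14.
In the residual graph, reachable from Depot: {Depot, P, Q, R}.
Min-cut edges: Q→U (8), Q→X (3), R→X (3); capacity 8 + 3 + 3 = 14.
This cut is saturated, so no flow can exceed 14.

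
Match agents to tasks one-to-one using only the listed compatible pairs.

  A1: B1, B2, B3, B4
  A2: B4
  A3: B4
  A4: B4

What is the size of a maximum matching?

Unit-capacity flow: source→left, listed edges, right→sink; max matching = max flow.
Augmenting path A1→B1 (+1); matched 1.
Augmenting path A2→B4 (+1); matched 2.
No augmenting path remains; maximum matching = 2.
König certificate: {A1, B4} is a vertex cover of size 2 (every listed pair touches it), so no matching can be larger.

2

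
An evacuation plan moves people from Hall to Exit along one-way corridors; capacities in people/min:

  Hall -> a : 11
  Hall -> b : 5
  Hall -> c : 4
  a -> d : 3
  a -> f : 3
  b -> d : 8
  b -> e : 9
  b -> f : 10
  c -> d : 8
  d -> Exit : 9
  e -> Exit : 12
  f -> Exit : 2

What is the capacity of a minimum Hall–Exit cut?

14

Augment Hall→a→d→Exit: bottleneck 3, flow now 3.
Augment Hall→a→f→Exit: bottleneck 2, flow now 5.
Augment Hall→b→d→Exit: bottleneck 5, flow now 10.
Augment Hall→c→d→Exit: bottleneck 1, flow now 11.
Augment Hall→c→d→b→e→Exit: bottleneck 3, flow now 14. (uses reverse residual edge)
No augmenting path remains; maximum flow = 14.
By max-flow min-cut, the minimum cut capacity equals the max flow.
In the residual graph, reachable from Hall: {Hall, a, f}.
Min-cut edges: Hall→b (5), Hall→c (4), a→d (3), f→Exit (2); capacity 5 + 4 + 3 + 2 = 14.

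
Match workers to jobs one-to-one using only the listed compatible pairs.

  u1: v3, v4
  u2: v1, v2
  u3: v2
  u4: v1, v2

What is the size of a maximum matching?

3

Unit-capacity flow: source→left, listed edges, right→sink; max matching = max flow.
Augmenting path u1→v3 (+1); matched 1.
Augmenting path u2→v1 (+1); matched 2.
Augmenting path u3→v2 (+1); matched 3.
No augmenting path remains; maximum matching = 3.
König certificate: {u1, v1, v2} is a vertex cover of size 3 (every listed pair touches it), so no matching can be larger.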